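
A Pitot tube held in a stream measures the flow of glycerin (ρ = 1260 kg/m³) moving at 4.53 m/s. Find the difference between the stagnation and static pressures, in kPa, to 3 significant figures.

ΔP ≈ 12.9 kPa

The dynamic pressure equals the rise in static pressure at the stagnation point: ΔP = ½ρv².
ΔP = ½·1260·4.53² = 12900 Pa.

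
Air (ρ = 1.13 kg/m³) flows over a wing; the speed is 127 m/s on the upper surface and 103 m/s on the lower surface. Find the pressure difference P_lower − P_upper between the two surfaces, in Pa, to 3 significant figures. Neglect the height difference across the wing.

ΔP = 3120 Pa

With negligible Δh, P + ½ρv² is constant, so P_low − P_up = ½ρ(v_up² − v_low²).
ΔP = ½·1.13·(127² − 103²) = 3120 Pa.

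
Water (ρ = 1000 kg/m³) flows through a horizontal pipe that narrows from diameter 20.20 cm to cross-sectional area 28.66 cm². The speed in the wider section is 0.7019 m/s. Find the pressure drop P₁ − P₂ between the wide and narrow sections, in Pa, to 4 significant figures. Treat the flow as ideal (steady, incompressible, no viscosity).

By continuity, v₂ = v₁·A₁/A₂ = 0.7019·(320.5/28.66) = 7.849 m/s.
Bernoulli (h₁ = h₂): P₁ − P₂ = ½ρ(v₂² − v₁²).
P₁ − P₂ = ½·1000·(7.849² − 0.7019²) = ½·1000·61.11 = 30550 Pa.

ΔP = 30550 Pa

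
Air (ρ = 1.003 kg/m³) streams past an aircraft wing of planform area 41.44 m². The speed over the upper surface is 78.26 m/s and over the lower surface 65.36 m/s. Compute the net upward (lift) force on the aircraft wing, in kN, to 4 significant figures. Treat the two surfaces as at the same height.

38.50 kN

From P + ½ρv² = const at equal height, P_low − P_up = ½ρ(v_up² − v_low²).
ΔP = ½·1.003·(78.26² − 65.36²) = 929.1 Pa.
Lift = ΔP · A = 929.1 × 41.44 = 38500 N.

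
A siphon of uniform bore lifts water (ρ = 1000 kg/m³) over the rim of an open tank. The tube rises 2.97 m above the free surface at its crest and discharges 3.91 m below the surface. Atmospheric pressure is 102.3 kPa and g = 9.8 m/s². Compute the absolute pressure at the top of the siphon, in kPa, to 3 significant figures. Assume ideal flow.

P_top = 34.9 kPa

The outlet speed comes from Torricelli: v = √(2g·3.91) = 8.75 m/s.
With constant cross-section the crest speed equals v; applying Bernoulli from the surface up to the crest, P_top = P_atm − ½ρv² − ρg·h_top.
P_top = 102300 − ½·1000·8.75² − 1000·9.8·2.97 = 34900 Pa.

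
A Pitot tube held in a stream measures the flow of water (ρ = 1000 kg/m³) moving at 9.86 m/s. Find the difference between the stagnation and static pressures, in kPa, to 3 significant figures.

At the stagnation point the flow is brought to rest, so Bernoulli gives P_stag − P_static = ½ρv².
ΔP = ½·1000·9.86² = 48600 Pa.

ΔP ≈ 48.6 kPa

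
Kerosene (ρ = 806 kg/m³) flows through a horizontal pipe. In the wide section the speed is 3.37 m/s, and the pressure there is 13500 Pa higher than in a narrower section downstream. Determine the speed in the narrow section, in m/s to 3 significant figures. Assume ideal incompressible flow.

v₂ ≈ 6.70 m/s

With h₁ = h₂, rearranging Bernoulli gives v₂ = √(v₁² + 2ΔP/ρ).
v₂ = √(3.37² + 2·13500/806) = √(11.4 + 33.5) = 6.70 m/s.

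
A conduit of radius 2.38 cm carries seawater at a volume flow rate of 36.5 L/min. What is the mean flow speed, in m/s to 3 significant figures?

v ≈ 0.342 m/s

Q = 36.5 L/min = 0.000608 m³/s.
v = Q/A = 0.000608 / 0.00178 = 0.342 m/s.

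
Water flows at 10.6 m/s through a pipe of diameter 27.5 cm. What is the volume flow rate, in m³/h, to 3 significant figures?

Q = A·v = 0.0594 m² × 10.6 m/s = 0.630 m³/s.
Converting: 0.630 m³/s × 3600 = 2270 m³/h.

Q = 2270 m³/h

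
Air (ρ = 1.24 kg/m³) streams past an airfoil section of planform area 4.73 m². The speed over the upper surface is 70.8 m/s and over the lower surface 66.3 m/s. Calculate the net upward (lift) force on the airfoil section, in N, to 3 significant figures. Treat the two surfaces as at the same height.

F = 1810 N

The faster flow above has the lower pressure; Bernoulli (same height) gives ΔP = ½ρ(v_up² − v_low²).
ΔP = ½·1.24·(70.8² − 66.3²) = 383 Pa.
Lift = ΔP · A = 383 × 4.73 = 1810 N.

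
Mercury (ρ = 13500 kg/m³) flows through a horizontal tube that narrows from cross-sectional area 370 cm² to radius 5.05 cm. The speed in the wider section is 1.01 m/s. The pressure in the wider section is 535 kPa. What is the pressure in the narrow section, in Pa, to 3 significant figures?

P₂ ≈ 395000 Pa

The volume flow rate is constant, so v₂ = (A₁/A₂)v₁ = (370/80.1)·1.01 = 4.66 m/s.
Along the horizontal streamline, P + ½ρv² is constant.
P₂ = P₁ − ½ρ(v₂² − v₁²) = 535000 − ½·13500·(4.66² − 1.01²) = 535000 − 140000 = 395000 Pa.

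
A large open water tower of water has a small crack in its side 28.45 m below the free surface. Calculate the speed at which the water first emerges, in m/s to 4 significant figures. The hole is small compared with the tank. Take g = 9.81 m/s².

The surface is effectively still and both ends are open, so ½v² = gh and v = √(2·9.81·28.45) = 23.63 m/s.

v = 23.63 m/s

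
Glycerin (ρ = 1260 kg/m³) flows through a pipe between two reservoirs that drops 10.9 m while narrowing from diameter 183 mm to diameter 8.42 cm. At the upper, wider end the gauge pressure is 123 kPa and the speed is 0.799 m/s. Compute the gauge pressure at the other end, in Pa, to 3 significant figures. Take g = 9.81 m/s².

By continuity, v₂ = v₁·A₁/A₂ = 0.799·(263/55.7) = 3.77 m/s.
Bernoulli: P₁ + ½ρv₁² + ρg h₁ = P₂ + ½ρv₂² + ρg h₂, so P₂ = P₁ + ½ρ(v₁² − v₂²) − ρg(h₂ − h₁).
P₂ = 123000 + ½·1260·(0.799² − 3.77²) − 1260·9.81·(−10.9) = 123000 + (-8570) − (-135000) = 249000 Pa.

P₂ ≈ 249000 Pa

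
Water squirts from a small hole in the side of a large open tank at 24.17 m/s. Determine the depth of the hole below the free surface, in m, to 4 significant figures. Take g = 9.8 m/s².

Torricelli: v = √(2gh), so h = v²/(2g).
h = 24.17²/(2·9.8) = 584.2/19.60 = 29.81 m.

h ≈ 29.81 m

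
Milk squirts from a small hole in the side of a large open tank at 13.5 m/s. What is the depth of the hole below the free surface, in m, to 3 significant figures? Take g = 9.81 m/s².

h ≈ 9.29 m

Inverting v = √(2gh) gives h = v² / 2g.
h = 13.5²/(2·9.81) = 182/19.62 = 9.29 m.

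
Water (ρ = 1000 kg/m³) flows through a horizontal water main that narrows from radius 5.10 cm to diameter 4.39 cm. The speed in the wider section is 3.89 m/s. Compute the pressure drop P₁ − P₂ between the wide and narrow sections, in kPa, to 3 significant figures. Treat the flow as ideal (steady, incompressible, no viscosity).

By continuity, v₂ = v₁·A₁/A₂ = 3.89·(81.7/15.1) = 21.0 m/s.
With no height change, Bernoulli's equation is P₁ + ½ρv₁² = P₂ + ½ρv₂².
P₁ − P₂ = ½·1000·(21.0² − 3.89²) = ½·1000·426 = 213000 Pa.

ΔP ≈ 213 kPa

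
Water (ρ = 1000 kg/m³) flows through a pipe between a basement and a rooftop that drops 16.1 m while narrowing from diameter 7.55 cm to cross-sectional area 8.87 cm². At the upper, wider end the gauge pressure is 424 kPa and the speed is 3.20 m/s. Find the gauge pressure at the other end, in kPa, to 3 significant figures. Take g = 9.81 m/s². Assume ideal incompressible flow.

The volume flow rate is constant, so v₂ = (A₁/A₂)v₁ = (44.8/8.87)·3.20 = 16.2 m/s.
Energy conservation along the streamline gives P₂ = P₁ − ½ρ(v₂² − v₁²) − ρg(h₂ − h₁).
P₂ = 424000 + ½·1000·(3.20² − 16.2²) − 1000·9.81·(−16.1) = 424000 + (-125000) − (-158000) = 457000 Pa.

457 kPa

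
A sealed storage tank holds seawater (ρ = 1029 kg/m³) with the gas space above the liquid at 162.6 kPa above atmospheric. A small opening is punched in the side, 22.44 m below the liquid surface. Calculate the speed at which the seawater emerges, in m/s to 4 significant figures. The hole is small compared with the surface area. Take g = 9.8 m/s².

v ≈ 27.49 m/s

Take point 1 at the surface (v₁ ≈ 0) and point 2 at the hole (at atmospheric pressure). Bernoulli: P₁ + ρg h = P_atm + ½ρv₂².
With P₁ − P_atm = 162600 Pa, v₂ = √(2gh + 2ΔP/ρ) = √(2·9.8·22.44 + 2·162600/1029) = 27.49 m/s.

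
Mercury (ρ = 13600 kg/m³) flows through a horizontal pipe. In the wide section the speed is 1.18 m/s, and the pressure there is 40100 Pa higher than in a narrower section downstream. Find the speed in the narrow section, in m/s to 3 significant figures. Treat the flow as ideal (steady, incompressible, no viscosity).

2.70 m/s

Horizontal Bernoulli: P₁ + ½ρv₁² = P₂ + ½ρv₂², so v₂² = v₁² + 2(P₁ − P₂)/ρ.
v₂ = √(1.18² + 2·40100/13600) = √(1.39 + 5.90) = 2.70 m/s.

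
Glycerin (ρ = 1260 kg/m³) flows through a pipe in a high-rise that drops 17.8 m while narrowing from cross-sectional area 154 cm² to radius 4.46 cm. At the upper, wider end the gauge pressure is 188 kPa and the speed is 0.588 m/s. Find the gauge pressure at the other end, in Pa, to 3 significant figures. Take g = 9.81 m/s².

P₂ ≈ 407000 Pa

The volume flow rate is constant, so v₂ = (A₁/A₂)v₁ = (154/62.5)·0.588 = 1.45 m/s.
Bernoulli: P₁ + ½ρv₁² + ρg h₁ = P₂ + ½ρv₂² + ρg h₂, so P₂ = P₁ + ½ρ(v₁² − v₂²) − ρg(h₂ − h₁).
P₂ = 188000 + ½·1260·(0.588² − 1.45²) − 1260·9.81·(−17.8) = 188000 + (-1100) − (-220000) = 407000 Pa.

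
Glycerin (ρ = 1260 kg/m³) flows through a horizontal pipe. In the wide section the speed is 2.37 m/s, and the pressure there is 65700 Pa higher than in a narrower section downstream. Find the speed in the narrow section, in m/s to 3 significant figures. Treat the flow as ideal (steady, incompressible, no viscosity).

10.5 m/s

With h₁ = h₂, rearranging Bernoulli gives v₂ = √(v₁² + 2ΔP/ρ).
v₂ = √(2.37² + 2·65700/1260) = √(5.62 + 104) = 10.5 m/s.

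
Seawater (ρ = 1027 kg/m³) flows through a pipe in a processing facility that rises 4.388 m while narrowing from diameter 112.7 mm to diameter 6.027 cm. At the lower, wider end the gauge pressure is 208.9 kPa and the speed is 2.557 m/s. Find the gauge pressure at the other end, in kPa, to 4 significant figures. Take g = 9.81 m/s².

Continuity gives A₁v₁ = A₂v₂, so v₂ = (99.76 cm²)/(28.53 cm²) × 2.557 m/s = 8.941 m/s.
Bernoulli: P₁ + ½ρv₁² + ρg h₁ = P₂ + ½ρv₂² + ρg h₂, so P₂ = P₁ + ½ρ(v₁² − v₂²) − ρg(h₂ − h₁).
P₂ = 208900 + ½·1027·(2.557² − 8.941²) − 1027·9.81·(+4.388) = 208900 + (-37690) − (44210) = 127000 Pa.

P₂ = 127.0 kPa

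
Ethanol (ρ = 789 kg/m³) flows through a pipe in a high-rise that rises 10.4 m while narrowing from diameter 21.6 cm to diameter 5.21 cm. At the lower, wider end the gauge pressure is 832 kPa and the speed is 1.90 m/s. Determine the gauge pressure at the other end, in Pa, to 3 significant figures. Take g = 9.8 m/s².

332000 Pa

Mass conservation (A₁v₁ = A₂v₂) gives v₂ = 1.90 × 366/21.3 = 32.7 m/s.
Bernoulli: P₁ + ½ρv₁² + ρg h₁ = P₂ + ½ρv₂² + ρg h₂, so P₂ = P₁ + ½ρ(v₁² − v₂²) − ρg(h₂ − h₁).
P₂ = 832000 + ½·789·(1.90² − 32.7²) − 789·9.8·(+10.4) = 832000 + (-419000) − (80400) = 332000 Pa.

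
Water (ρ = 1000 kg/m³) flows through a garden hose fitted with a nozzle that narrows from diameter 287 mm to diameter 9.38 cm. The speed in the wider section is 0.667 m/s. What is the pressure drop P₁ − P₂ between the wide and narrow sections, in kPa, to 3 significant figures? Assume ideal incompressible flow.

ΔP ≈ 19.3 kPa

Continuity gives A₁v₁ = A₂v₂, so v₂ = (647 cm²)/(69.1 cm²) × 0.667 m/s = 6.24 m/s.
With no height change, Bernoulli's equation is P₁ + ½ρv₁² = P₂ + ½ρv₂².
P₁ − P₂ = ½·1000·(6.24² − 0.667²) = ½·1000·38.5 = 19300 Pa.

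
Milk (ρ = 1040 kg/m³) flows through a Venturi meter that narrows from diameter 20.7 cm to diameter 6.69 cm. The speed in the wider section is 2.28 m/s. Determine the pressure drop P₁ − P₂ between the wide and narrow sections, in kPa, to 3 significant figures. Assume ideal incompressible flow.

By continuity, v₂ = v₁·A₁/A₂ = 2.28·(337/35.2) = 21.8 m/s.
The pipe is horizontal, so Bernoulli reduces to P₁ + ½ρv₁² = P₂ + ½ρv₂².
P₁ − P₂ = ½·1040·(21.8² − 2.28²) = ½·1040·471 = 245000 Pa.

ΔP ≈ 245 kPa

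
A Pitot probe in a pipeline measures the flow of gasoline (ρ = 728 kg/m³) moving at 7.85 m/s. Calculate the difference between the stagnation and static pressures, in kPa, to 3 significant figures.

ΔP = 22.4 kPa

Bernoulli between the free stream and the stagnation point: ½ρv² = P_stag − P_static.
ΔP = ½·728·7.85² = 22400 Pa.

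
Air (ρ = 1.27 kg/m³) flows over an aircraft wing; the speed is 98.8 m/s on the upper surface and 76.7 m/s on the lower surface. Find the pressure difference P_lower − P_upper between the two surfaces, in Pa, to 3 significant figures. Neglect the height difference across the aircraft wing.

With negligible Δh, P + ½ρv² is constant, so P_low − P_up = ½ρ(v_up² − v_low²).
ΔP = ½·1.27·(98.8² − 76.7²) = 2460 Pa.

ΔP ≈ 2460 Pa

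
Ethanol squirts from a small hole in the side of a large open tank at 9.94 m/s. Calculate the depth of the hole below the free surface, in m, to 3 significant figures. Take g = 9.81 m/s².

5.04 m

Inverting v = √(2gh) gives h = v² / 2g.
h = 9.94²/(2·9.81) = 98.8/19.62 = 5.04 m.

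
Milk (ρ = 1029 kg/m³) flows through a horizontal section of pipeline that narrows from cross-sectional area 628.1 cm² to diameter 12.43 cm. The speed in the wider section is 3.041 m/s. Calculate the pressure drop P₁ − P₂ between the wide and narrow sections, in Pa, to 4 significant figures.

ΔP = 122700 Pa

The volume flow rate is constant, so v₂ = (A₁/A₂)v₁ = (628.1/121.3)·3.041 = 15.74 m/s.
With no height change, Bernoulli's equation is P₁ + ½ρv₁² = P₂ + ½ρv₂².
P₁ − P₂ = ½·1029·(15.74² − 3.041²) = ½·1029·238.5 = 122700 Pa.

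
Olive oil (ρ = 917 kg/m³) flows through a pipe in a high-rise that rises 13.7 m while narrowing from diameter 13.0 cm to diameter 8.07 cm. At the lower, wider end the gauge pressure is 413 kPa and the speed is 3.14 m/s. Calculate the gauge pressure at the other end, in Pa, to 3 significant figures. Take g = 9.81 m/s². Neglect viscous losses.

The volume flow rate is constant, so v₂ = (A₁/A₂)v₁ = (133/51.1)·3.14 = 8.15 m/s.
Bernoulli: P₁ + ½ρv₁² + ρg h₁ = P₂ + ½ρv₂² + ρg h₂, so P₂ = P₁ + ½ρ(v₁² − v₂²) − ρg(h₂ − h₁).
P₂ = 413000 + ½·917·(3.14² − 8.15²) − 917·9.81·(+13.7) = 413000 + (-25900) − (123000) = 264000 Pa.

P₂ ≈ 264000 Pa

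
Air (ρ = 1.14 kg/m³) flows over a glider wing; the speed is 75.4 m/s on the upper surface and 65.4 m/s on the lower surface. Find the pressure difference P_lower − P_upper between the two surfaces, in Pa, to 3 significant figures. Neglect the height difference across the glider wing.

The pressure is lower where the speed is higher: ΔP = ½ρ(v_up² − v_low²).
ΔP = ½·1.14·(75.4² − 65.4²) = 803 Pa.

ΔP = 803 Pa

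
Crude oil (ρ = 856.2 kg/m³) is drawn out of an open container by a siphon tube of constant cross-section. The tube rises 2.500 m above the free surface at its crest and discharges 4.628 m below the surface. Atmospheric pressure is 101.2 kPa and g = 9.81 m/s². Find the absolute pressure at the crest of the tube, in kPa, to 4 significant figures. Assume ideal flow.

The outlet speed comes from Torricelli: v = √(2g·4.628) = 9.529 m/s.
With constant cross-section the crest speed equals v; applying Bernoulli from the surface up to the crest, P_top = P_atm − ½ρv² − ρg·h_top.
P_top = 101200 − ½·856.2·9.529² − 856.2·9.81·2.500 = 41330 Pa.

41.33 kPa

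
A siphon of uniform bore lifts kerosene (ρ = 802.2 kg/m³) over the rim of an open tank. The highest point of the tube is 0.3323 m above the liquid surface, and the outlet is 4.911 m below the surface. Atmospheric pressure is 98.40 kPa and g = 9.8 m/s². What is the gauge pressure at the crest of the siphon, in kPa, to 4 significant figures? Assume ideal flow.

The outlet speed comes from Torricelli: v = √(2g·4.911) = 9.811 m/s.
The bore is uniform, so the speed at the crest is the same v. Bernoulli surface→crest: P_atm = P_top + ½ρv² + ρg·h_top.
P_top = 98400 − ½·802.2·9.811² − 802.2·9.8·0.3323 = 57180 Pa. So P_gauge = P_top − P_atm = -41220 Pa.

P_gauge ≈ -41.22 kPa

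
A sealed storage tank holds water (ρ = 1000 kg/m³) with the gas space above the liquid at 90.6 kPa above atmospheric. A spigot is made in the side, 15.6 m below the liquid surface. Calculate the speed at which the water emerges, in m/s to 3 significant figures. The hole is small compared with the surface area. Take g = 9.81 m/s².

22.1 m/s

Take point 1 at the surface (v₁ ≈ 0) and point 2 at the hole (at atmospheric pressure). Bernoulli: P₁ + ρg h = P_atm + ½ρv₂².
With P₁ − P_atm = 90600 Pa, v₂ = √(2gh + 2ΔP/ρ) = √(2·9.81·15.6 + 2·90600/1000) = 22.1 m/s.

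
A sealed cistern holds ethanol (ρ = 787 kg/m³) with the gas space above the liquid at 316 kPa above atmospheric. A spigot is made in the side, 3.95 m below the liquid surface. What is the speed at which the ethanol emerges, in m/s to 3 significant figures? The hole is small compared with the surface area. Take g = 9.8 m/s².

Take point 1 at the surface (v₁ ≈ 0) and point 2 at the hole (at atmospheric pressure). Bernoulli: P₁ + ρg h = P_atm + ½ρv₂².
With P₁ − P_atm = 316000 Pa, v₂ = √(2gh + 2ΔP/ρ) = √(2·9.8·3.95 + 2·316000/787) = 29.7 m/s.

v ≈ 29.7 m/s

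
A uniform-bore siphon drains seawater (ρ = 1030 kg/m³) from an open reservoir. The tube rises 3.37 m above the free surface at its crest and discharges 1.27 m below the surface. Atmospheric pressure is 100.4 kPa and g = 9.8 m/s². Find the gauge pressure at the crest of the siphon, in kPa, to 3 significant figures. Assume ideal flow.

Bernoulli surface→outlet gives ½v² = g·h_out, so v = √(2·9.8·1.27) = 4.99 m/s.
Continuity keeps v the same throughout the tube; from surface to crest, P_atm + 0 = P_top + ½ρv² + ρg·h_top.
P_top = 100400 − ½·1030·4.99² − 1030·9.8·3.37 = 53600 Pa. So P_gauge = P_top − P_atm = -46800 Pa.

P_gauge ≈ -46.8 kPa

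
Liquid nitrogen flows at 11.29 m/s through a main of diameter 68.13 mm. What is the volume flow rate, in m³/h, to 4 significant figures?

Q ≈ 148.2 m³/h

Q = A·v = 0.003646 m² × 11.29 m/s = 0.04116 m³/s.
Converting: 0.04116 m³/s × 3600 = 148.2 m³/h.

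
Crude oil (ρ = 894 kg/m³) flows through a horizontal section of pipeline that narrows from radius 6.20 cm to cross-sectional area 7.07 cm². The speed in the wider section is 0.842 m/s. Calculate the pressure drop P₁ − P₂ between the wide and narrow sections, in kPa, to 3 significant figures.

92.1 kPa

Continuity gives A₁v₁ = A₂v₂, so v₂ = (121 cm²)/(7.07 cm²) × 0.842 m/s = 14.4 m/s.
With no height change, Bernoulli's equation is P₁ + ½ρv₁² = P₂ + ½ρv₂².
P₁ − P₂ = ½·894·(14.4² − 0.842²) = ½·894·206 = 92100 Pa.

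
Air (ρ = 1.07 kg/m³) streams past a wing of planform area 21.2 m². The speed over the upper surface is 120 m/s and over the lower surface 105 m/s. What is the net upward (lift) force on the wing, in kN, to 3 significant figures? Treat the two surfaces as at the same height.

From P + ½ρv² = const at equal height, P_low − P_up = ½ρ(v_up² − v_low²).
ΔP = ½·1.07·(120² − 105²) = 1810 Pa.
Lift = ΔP · A = 1810 × 21.2 = 38300 N.

F = 38.3 kN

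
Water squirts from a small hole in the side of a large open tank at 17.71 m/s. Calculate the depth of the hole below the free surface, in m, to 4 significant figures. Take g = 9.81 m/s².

15.99 m

Inverting v = √(2gh) gives h = v² / 2g.
h = 17.71²/(2·9.81) = 313.6/19.62 = 15.99 m.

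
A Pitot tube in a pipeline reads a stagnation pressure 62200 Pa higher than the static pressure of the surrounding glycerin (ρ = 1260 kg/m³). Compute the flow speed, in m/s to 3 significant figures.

At the stagnation point the flow is brought to rest, so Bernoulli gives P_stag − P_static = ½ρv².
v = √(2ΔP/ρ) = √(2·62200/1260) = 9.94 m/s.

v = 9.94 m/s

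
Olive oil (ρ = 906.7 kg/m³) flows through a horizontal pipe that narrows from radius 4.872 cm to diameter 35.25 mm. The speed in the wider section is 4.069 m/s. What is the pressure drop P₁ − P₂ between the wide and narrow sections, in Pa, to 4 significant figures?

ΔP = 430700 Pa

Mass conservation (A₁v₁ = A₂v₂) gives v₂ = 4.069 × 74.57/9.759 = 31.09 m/s.
Bernoulli (h₁ = h₂): P₁ − P₂ = ½ρ(v₂² − v₁²).
P₁ − P₂ = ½·906.7·(31.09² − 4.069²) = ½·906.7·950.1 = 430700 Pa.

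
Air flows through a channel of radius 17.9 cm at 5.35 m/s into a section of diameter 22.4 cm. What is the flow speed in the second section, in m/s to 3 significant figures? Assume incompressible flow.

v₂ ≈ 13.7 m/s

By continuity, v₂ = v₁·A₁/A₂ = 5.35·(1010/394) = 13.7 m/s.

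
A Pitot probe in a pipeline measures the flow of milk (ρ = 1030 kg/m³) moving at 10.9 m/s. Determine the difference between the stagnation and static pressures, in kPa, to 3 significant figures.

ΔP ≈ 61.2 kPa

Bernoulli between the free stream and the stagnation point: ½ρv² = P_stag − P_static.
ΔP = ½·1030·10.9² = 61200 Pa.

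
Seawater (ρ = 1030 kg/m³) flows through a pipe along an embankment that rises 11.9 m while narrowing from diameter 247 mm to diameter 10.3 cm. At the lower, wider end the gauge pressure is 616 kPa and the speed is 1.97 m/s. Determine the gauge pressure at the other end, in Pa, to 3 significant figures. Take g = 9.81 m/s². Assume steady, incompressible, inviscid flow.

P₂ ≈ 432000 Pa

Continuity gives A₁v₁ = A₂v₂, so v₂ = (479 cm²)/(83.3 cm²) × 1.97 m/s = 11.3 m/s.
Bernoulli: P₁ + ½ρv₁² + ρg h₁ = P₂ + ½ρv₂² + ρg h₂, so P₂ = P₁ + ½ρ(v₁² − v₂²) − ρg(h₂ − h₁).
P₂ = 616000 + ½·1030·(1.97² − 11.3²) − 1030·9.81·(+11.9) = 616000 + (-64100) − (120000) = 432000 Pa.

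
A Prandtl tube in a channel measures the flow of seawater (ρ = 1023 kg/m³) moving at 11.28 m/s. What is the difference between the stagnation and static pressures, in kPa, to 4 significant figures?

ΔP ≈ 65.08 kPa

At the stagnation point the flow is brought to rest, so Bernoulli gives P_stag − P_static = ½ρv².
ΔP = ½·1023·11.28² = 65080 Pa.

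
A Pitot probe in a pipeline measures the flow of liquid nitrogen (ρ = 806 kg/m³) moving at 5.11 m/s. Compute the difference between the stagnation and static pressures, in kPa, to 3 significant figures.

ΔP ≈ 10.5 kPa

At the stagnation point the flow is brought to rest, so Bernoulli gives P_stag − P_static = ½ρv².
ΔP = ½·806·5.11² = 10500 Pa.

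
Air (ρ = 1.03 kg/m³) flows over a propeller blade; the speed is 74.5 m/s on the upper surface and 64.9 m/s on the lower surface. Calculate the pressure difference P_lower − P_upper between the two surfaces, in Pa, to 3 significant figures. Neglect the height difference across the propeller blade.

ΔP = 689 Pa

The pressure is lower where the speed is higher: ΔP = ½ρ(v_up² − v_low²).
ΔP = ½·1.03·(74.5² − 64.9²) = 689 Pa.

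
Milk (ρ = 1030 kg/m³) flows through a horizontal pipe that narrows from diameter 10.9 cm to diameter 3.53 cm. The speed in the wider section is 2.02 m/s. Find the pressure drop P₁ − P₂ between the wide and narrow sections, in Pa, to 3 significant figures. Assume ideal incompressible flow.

Continuity gives A₁v₁ = A₂v₂, so v₂ = (93.3 cm²)/(9.79 cm²) × 2.02 m/s = 19.3 m/s.
The pipe is horizontal, so Bernoulli reduces to P₁ + ½ρv₁² = P₂ + ½ρv₂².
P₁ − P₂ = ½·1030·(19.3² − 2.02²) = ½·1030·367 = 189000 Pa.

189000 Pa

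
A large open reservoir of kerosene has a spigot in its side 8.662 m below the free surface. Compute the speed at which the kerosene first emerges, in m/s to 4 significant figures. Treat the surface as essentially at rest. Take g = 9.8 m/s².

The surface is effectively still and both ends are open, so ½v² = gh and v = √(2·9.8·8.662) = 13.03 m/s.

v = 13.03 m/s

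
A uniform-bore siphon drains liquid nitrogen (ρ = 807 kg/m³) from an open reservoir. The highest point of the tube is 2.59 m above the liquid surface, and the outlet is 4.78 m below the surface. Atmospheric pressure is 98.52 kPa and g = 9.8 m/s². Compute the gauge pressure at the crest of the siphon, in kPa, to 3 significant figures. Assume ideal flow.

-58.3 kPa

Bernoulli surface→outlet gives ½v² = g·h_out, so v = √(2·9.8·4.78) = 9.68 m/s.
The bore is uniform, so the speed at the crest is the same v. Bernoulli surface→crest: P_atm = P_top + ½ρv² + ρg·h_top.
P_top = 98520 − ½·807·9.68² − 807·9.8·2.59 = 40200 Pa. So P_gauge = P_top − P_atm = -58300 Pa.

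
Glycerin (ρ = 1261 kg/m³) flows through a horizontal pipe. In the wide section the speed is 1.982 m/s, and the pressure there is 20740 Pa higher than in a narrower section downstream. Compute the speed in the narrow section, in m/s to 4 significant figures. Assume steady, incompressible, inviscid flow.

v₂ ≈ 6.068 m/s

Horizontal Bernoulli: P₁ + ½ρv₁² = P₂ + ½ρv₂², so v₂² = v₁² + 2(P₁ − P₂)/ρ.
v₂ = √(1.982² + 2·20740/1261) = √(3.928 + 32.89) = 6.068 m/s.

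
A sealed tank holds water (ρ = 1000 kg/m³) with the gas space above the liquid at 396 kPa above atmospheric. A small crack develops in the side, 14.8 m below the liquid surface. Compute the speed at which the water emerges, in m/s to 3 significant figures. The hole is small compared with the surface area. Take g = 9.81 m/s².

v ≈ 32.9 m/s

Take point 1 at the surface (v₁ ≈ 0) and point 2 at the hole (at atmospheric pressure). Bernoulli: P₁ + ρg h = P_atm + ½ρv₂².
With P₁ − P_atm = 396000 Pa, v₂ = √(2gh + 2ΔP/ρ) = √(2·9.81·14.8 + 2·396000/1000) = 32.9 m/s.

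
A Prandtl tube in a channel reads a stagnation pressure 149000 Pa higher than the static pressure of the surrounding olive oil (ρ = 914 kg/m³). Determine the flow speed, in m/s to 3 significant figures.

v ≈ 18.1 m/s

Bernoulli between the free stream and the stagnation point: ½ρv² = P_stag − P_static.
v = √(2ΔP/ρ) = √(2·149000/914) = 18.1 m/s.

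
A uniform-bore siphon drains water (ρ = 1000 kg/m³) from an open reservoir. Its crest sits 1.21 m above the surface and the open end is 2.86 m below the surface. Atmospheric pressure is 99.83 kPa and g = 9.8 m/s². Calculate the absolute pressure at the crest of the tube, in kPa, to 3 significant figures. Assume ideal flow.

From the surface to the outlet (both open to atmosphere, surface at rest): v = √(2g·h_out) = √(2·9.8·2.86) = 7.49 m/s.
With constant cross-section the crest speed equals v; applying Bernoulli from the surface up to the crest, P_top = P_atm − ½ρv² − ρg·h_top.
P_top = 99830 − ½·1000·7.49² − 1000·9.8·1.21 = 59900 Pa.

59.9 kPa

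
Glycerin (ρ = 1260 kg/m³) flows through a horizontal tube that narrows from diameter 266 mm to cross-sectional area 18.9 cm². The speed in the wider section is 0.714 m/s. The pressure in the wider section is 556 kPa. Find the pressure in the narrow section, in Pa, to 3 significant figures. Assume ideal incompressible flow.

P₂ ≈ 279000 Pa

The volume flow rate is constant, so v₂ = (A₁/A₂)v₁ = (556/18.9)·0.714 = 21.0 m/s.
With no height change, Bernoulli's equation is P₁ + ½ρv₁² = P₂ + ½ρv₂².
P₂ = P₁ − ½ρ(v₂² − v₁²) = 556000 − ½·1260·(21.0² − 0.714²) = 556000 − 277000 = 279000 Pa.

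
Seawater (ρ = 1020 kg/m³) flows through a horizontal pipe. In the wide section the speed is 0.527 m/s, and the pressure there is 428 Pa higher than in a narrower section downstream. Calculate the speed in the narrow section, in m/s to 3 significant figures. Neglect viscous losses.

v₂ = 1.06 m/s

With h₁ = h₂, rearranging Bernoulli gives v₂ = √(v₁² + 2ΔP/ρ).
v₂ = √(0.527² + 2·428/1020) = √(0.278 + 0.839) = 1.06 m/s.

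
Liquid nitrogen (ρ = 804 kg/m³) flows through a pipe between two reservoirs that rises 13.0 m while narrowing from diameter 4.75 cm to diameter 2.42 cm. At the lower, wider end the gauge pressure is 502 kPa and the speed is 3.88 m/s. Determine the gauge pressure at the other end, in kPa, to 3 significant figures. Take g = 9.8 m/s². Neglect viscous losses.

316 kPa

The volume flow rate is constant, so v₂ = (A₁/A₂)v₁ = (17.7/4.60)·3.88 = 14.9 m/s.
Bernoulli: P₁ + ½ρv₁² + ρg h₁ = P₂ + ½ρv₂² + ρg h₂, so P₂ = P₁ + ½ρ(v₁² − v₂²) − ρg(h₂ − h₁).
P₂ = 502000 + ½·804·(3.88² − 14.9²) − 804·9.8·(+13.0) = 502000 + (-83800) − (102000) = 316000 Pa.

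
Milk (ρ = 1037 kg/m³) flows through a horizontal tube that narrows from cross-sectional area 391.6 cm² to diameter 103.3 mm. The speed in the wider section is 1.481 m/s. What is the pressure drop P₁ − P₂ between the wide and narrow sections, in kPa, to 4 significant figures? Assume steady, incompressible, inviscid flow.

ΔP ≈ 23.69 kPa

Mass conservation (A₁v₁ = A₂v₂) gives v₂ = 1.481 × 391.6/83.81 = 6.920 m/s.
Along the horizontal streamline, P + ½ρv² is constant.
P₁ − P₂ = ½·1037·(6.920² − 1.481²) = ½·1037·45.69 = 23690 Pa.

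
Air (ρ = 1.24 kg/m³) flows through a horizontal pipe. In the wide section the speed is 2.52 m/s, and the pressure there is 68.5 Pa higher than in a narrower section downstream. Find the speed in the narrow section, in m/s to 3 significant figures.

Horizontal Bernoulli: P₁ + ½ρv₁² = P₂ + ½ρv₂², so v₂² = v₁² + 2(P₁ − P₂)/ρ.
v₂ = √(2.52² + 2·68.5/1.24) = √(6.35 + 110) = 10.8 m/s.

v₂ ≈ 10.8 m/s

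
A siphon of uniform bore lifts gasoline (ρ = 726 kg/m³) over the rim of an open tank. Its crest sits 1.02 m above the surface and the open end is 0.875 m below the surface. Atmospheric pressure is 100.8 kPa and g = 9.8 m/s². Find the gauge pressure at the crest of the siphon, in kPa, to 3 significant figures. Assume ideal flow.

P_gauge = -13.5 kPa

From the surface to the outlet (both open to atmosphere, surface at rest): v = √(2g·h_out) = √(2·9.8·0.875) = 4.14 m/s.
The bore is uniform, so the speed at the crest is the same v. Bernoulli surface→crest: P_atm = P_top + ½ρv² + ρg·h_top.
P_top = 100800 − ½·726·4.14² − 726·9.8·1.02 = 87300 Pa. So P_gauge = P_top − P_atm = -13500 Pa.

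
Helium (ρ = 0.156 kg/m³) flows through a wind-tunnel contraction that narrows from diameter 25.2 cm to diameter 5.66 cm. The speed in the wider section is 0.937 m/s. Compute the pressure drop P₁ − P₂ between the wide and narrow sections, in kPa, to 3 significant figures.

Continuity gives A₁v₁ = A₂v₂, so v₂ = (499 cm²)/(25.2 cm²) × 0.937 m/s = 18.6 m/s.
Along the horizontal streamline, P + ½ρv² is constant.
P₁ − P₂ = ½·0.156·(18.6² − 0.937²) = ½·0.156·344 = 26.8 Pa.

ΔP = 0.0268 kPa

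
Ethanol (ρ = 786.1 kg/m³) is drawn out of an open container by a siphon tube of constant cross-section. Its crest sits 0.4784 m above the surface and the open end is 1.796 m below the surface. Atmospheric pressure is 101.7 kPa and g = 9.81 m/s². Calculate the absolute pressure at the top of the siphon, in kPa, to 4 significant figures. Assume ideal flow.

P_top ≈ 84.16 kPa

Bernoulli surface→outlet gives ½v² = g·h_out, so v = √(2·9.81·1.796) = 5.936 m/s.
Continuity keeps v the same throughout the tube; from surface to crest, P_atm + 0 = P_top + ½ρv² + ρg·h_top.
P_top = 101700 − ½·786.1·5.936² − 786.1·9.81·0.4784 = 84160 Pa.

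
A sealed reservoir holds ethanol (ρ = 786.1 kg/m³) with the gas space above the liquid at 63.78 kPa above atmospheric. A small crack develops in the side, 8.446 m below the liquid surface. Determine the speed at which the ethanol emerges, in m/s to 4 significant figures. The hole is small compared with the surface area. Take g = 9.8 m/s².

Take point 1 at the surface (v₁ ≈ 0) and point 2 at the hole (at atmospheric pressure). Bernoulli: P₁ + ρg h = P_atm + ½ρv₂².
With P₁ − P_atm = 63780 Pa, v₂ = √(2gh + 2ΔP/ρ) = √(2·9.8·8.446 + 2·63780/786.1) = 18.11 m/s.

v = 18.11 m/s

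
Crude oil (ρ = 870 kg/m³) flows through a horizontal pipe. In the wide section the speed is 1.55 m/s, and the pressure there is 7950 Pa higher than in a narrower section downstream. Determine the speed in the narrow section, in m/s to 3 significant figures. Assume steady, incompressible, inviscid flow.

Horizontal Bernoulli: P₁ + ½ρv₁² = P₂ + ½ρv₂², so v₂² = v₁² + 2(P₁ − P₂)/ρ.
v₂ = √(1.55² + 2·7950/870) = √(2.40 + 18.3) = 4.55 m/s.

4.55 m/s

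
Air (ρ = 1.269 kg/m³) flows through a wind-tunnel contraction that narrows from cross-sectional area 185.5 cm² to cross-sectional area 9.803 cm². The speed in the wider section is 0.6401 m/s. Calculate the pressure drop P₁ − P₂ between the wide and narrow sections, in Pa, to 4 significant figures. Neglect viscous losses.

Continuity gives A₁v₁ = A₂v₂, so v₂ = (185.5 cm²)/(9.803 cm²) × 0.6401 m/s = 12.11 m/s.
With no height change, Bernoulli's equation is P₁ + ½ρv₁² = P₂ + ½ρv₂².
P₁ − P₂ = ½·1.269·(12.11² − 0.6401²) = ½·1.269·146.3 = 92.83 Pa.

ΔP ≈ 92.83 Pa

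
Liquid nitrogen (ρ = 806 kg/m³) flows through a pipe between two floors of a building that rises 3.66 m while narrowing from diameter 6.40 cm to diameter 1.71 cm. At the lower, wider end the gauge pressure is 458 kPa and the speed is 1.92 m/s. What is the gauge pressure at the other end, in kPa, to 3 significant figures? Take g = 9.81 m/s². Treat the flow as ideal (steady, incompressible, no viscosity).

The volume flow rate is constant, so v₂ = (A₁/A₂)v₁ = (32.2/2.30)·1.92 = 26.9 m/s.
Applying Bernoulli between the two ends and solving for P₂: P₂ = P₁ + ½ρ(v₁² − v₂²) − ρgΔh.
P₂ = 458000 + ½·806·(1.92² − 26.9²) − 806·9.81·(+3.66) = 458000 + (-290000) − (28900) = 139000 Pa.

P₂ ≈ 139 kPa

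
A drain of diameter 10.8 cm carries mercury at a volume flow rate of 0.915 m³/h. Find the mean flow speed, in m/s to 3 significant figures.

v ≈ 0.0277 m/s

Q = 0.915 m³/h = 0.000254 m³/s.
v = Q/A = 0.000254 / 0.00916 = 0.0277 m/s.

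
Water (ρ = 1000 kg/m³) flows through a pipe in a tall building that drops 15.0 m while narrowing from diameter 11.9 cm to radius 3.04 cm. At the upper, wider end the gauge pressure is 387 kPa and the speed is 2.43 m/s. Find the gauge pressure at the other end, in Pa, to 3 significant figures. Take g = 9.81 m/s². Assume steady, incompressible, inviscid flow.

The volume flow rate is constant, so v₂ = (A₁/A₂)v₁ = (111/29.0)·2.43 = 9.31 m/s.
Energy conservation along the streamline gives P₂ = P₁ − ½ρ(v₂² − v₁²) − ρg(h₂ − h₁).
P₂ = 387000 + ½·1000·(2.43² − 9.31²) − 1000·9.81·(−15.0) = 387000 + (-40400) − (-147000) = 494000 Pa.

P₂ = 494000 Pa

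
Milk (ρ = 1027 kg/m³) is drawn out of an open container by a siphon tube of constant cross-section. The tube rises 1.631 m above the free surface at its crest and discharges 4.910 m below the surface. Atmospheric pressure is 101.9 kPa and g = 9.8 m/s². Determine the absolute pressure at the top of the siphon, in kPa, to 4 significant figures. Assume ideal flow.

From the surface to the outlet (both open to atmosphere, surface at rest): v = √(2g·h_out) = √(2·9.8·4.910) = 9.810 m/s.
Continuity keeps v the same throughout the tube; from surface to crest, P_atm + 0 = P_top + ½ρv² + ρg·h_top.
P_top = 101900 − ½·1027·9.810² − 1027·9.8·1.631 = 36070 Pa.

36.07 kPa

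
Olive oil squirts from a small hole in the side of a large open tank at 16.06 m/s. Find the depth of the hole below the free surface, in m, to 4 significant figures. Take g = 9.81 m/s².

13.15 m

Inverting v = √(2gh) gives h = v² / 2g.
h = 16.06²/(2·9.81) = 257.9/19.62 = 13.15 m.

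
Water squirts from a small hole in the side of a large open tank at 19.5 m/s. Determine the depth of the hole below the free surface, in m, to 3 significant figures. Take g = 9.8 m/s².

Torricelli: v = √(2gh), so h = v²/(2g).
h = 19.5²/(2·9.8) = 380/19.60 = 19.4 m.

19.4 m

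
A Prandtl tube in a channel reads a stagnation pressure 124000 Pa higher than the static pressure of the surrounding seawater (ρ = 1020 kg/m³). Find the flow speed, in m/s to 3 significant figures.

The dynamic pressure equals the rise in static pressure at the stagnation point: ΔP = ½ρv².
v = √(2ΔP/ρ) = √(2·124000/1020) = 15.6 m/s.

v = 15.6 m/s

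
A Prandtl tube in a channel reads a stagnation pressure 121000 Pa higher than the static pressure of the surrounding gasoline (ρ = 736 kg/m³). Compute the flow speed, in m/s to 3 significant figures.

v = 18.1 m/s

At the stagnation point the flow is brought to rest, so Bernoulli gives P_stag − P_static = ½ρv².
v = √(2ΔP/ρ) = √(2·121000/736) = 18.1 m/s.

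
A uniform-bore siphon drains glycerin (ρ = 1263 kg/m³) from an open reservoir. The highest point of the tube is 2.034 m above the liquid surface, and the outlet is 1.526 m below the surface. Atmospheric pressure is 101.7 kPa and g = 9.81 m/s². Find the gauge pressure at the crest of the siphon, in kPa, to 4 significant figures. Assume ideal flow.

-44.11 kPa

From the surface to the outlet (both open to atmosphere, surface at rest): v = √(2g·h_out) = √(2·9.81·1.526) = 5.472 m/s.
The bore is uniform, so the speed at the crest is the same v. Bernoulli surface→crest: P_atm = P_top + ½ρv² + ρg·h_top.
P_top = 101700 − ½·1263·5.472² − 1263·9.81·2.034 = 57590 Pa. So P_gauge = P_top − P_atm = -44110 Pa.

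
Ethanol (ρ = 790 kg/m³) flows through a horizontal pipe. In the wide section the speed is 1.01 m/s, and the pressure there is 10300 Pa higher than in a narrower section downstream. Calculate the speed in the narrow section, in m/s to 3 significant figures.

Horizontal Bernoulli: P₁ + ½ρv₁² = P₂ + ½ρv₂², so v₂² = v₁² + 2(P₁ − P₂)/ρ.
v₂ = √(1.01² + 2·10300/790) = √(1.02 + 26.1) = 5.21 m/s.

v₂ ≈ 5.21 m/s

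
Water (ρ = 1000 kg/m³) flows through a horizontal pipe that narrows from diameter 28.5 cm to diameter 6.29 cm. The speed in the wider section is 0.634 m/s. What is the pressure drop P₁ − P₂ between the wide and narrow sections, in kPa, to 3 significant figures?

Mass conservation (A₁v₁ = A₂v₂) gives v₂ = 0.634 × 638/31.1 = 13.0 m/s.
The pipe is horizontal, so Bernoulli reduces to P₁ + ½ρv₁² = P₂ + ½ρv₂².
P₁ − P₂ = ½·1000·(13.0² − 0.634²) = ½·1000·169 = 84500 Pa.

ΔP ≈ 84.5 kPa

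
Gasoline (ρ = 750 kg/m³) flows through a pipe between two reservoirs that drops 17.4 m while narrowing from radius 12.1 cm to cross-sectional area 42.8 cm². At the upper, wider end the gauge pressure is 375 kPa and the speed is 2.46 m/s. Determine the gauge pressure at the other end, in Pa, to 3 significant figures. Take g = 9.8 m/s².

The volume flow rate is constant, so v₂ = (A₁/A₂)v₁ = (460/42.8)·2.46 = 26.4 m/s.
Applying Bernoulli between the two ends and solving for P₂: P₂ = P₁ + ½ρ(v₁² − v₂²) − ρgΔh.
P₂ = 375000 + ½·750·(2.46² − 26.4²) − 750·9.8·(−17.4) = 375000 + (-260000) − (-128000) = 243000 Pa.

P₂ ≈ 243000 Pa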